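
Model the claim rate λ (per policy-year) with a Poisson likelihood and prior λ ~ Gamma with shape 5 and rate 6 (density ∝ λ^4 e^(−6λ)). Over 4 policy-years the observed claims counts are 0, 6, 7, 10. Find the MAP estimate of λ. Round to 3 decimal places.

Σxᵢ = 0+6+7+10 = 23, with n = 4.
Posterior ∝ λ^4e^(−6λ) · λ^23e^(−4λ) = λ^27e^(−10λ), i.e. Gamma(shape=28, rate=10).
The mode of a Gamma(a, b) with a ≥ 1 (shape–rate) is (a−1)/b = 27/10 ≈ 2.700.

λ̂_MAP = 2.700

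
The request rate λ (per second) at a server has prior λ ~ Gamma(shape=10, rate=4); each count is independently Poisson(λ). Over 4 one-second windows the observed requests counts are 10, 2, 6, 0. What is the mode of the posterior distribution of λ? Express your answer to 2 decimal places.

λ̂_MAP = 3.38

Σxᵢ = 10+2+6+0 = 18, with n = 4.
Posterior ∝ λ^9e^(−4λ) · λ^18e^(−4λ) = λ^27e^(−8λ), i.e. Gamma(shape=28, rate=8).
The mode of a Gamma(a, b) with a ≥ 1 (shape–rate) is (a−1)/b = 27/8 ≈ 3.38.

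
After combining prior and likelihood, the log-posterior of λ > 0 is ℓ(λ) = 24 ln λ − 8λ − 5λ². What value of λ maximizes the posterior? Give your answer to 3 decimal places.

ℓ'(λ) = 24/λ − 8 − 10λ. Setting this to zero and multiplying by λ: 10λ² + 8λ − 24 = 0.
λ = (−8 + √(8² + 4·10·24)) / (2·10) = (−8 + √1024) / 20 = (−8 + 32)/20 = 6/5.
ℓ''(λ) = −24/λ² − 10 < 0, confirming a maximum.

λ̂_MAP = 1.200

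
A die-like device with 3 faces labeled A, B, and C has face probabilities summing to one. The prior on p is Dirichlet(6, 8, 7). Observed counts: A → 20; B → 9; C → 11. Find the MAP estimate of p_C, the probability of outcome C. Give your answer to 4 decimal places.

MAP estimate of p_C = 0.2931

The posterior is Dirichlet(αᵢ + nᵢ) = Dirichlet(26, 17, 18).
For a Dirichlet(a₁,…,a_K) with all aᵢ > 1, the mode has j-th component (aⱼ − 1)/(Σaᵢ − K).
Here Σaᵢ = 61 and K = 3, so p_C = (18 − 1)/(61 − 3) = 17/58 ≈ 0.2931.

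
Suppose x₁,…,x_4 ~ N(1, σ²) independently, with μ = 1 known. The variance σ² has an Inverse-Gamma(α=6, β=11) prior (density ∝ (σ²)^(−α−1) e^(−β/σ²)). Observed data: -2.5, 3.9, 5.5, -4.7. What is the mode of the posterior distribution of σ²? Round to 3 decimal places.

σ̂²_MAP = 5.300

Sum of squared deviations about the known mean: SS = (-2.5−1)² + (3.9−1)² + (5.5−1)² + (-4.7−1)² = 73.4.
The Normal likelihood contributes (σ²)^(−n/2) exp(−SS/(2σ²)), so the posterior is Inverse-Gamma(α + n/2, β + SS/2) = Inverse-Gamma(8, 47.7).
The mode of Inverse-Gamma(a, b) is b/(a+1) = 47.7/9 ≈ 5.300.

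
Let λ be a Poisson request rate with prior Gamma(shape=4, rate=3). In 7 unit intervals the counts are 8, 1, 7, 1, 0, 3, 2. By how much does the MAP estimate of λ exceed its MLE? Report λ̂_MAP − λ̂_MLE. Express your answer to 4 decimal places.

MAP − MLE = -0.6429

Σxᵢ = 22. Posterior is Gamma(26, 10); MAP = (26−1)/10 = 25/10 ≈ 2.50000.
MLE = x̄ = 22/7 ≈ 3.14286.
Difference = 25/10 − 22/7 = -9/14 ≈ -0.6429.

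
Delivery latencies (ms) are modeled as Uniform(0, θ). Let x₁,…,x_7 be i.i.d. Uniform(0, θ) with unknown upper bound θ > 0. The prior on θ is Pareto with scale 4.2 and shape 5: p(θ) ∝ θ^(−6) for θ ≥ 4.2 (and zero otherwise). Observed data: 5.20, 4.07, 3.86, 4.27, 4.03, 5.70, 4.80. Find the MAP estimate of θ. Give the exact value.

The Uniform(0, θ) likelihood is θ^(−n) for θ ≥ max(xᵢ), zero otherwise. Here max(xᵢ) = 5.70.
Posterior ∝ θ^(−6) · θ^(−7) = θ^(−13) on θ ≥ max(4.2, 5.70) = 5.70.
This density is strictly decreasing in θ, so the posterior mode lies at the lower boundary of the support.

θ̂_MAP = 5.70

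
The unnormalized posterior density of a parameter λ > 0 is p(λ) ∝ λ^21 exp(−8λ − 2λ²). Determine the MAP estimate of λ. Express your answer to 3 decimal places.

λ̂_MAP = 1.500

ℓ'(λ) = 21/λ − 8 − 4λ. Setting this to zero and multiplying by λ: 4λ² + 8λ − 21 = 0.
λ = (−8 + √(8² + 4·4·21)) / (2·4) = (−8 + √400) / 8 = (−8 + 20)/8 = 3/2.
ℓ''(λ) = −21/λ² − 4 < 0, confirming a maximum.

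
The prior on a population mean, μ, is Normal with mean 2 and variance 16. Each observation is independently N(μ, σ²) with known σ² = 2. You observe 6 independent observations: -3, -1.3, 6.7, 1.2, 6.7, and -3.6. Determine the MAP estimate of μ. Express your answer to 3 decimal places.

μ̂_MAP = 1.135

n = 6; x̄ = ((-3) + (-1.3) + 6.7 + 1.2 + 6.7 + (-3.6))/6 = 6.7/6 = 67/60 ≈ 1.1167.
For a Normal prior and Normal likelihood with known variance, the posterior is Normal; its mode equals its mean, the precision-weighted average.
Prior precision 1/σ₀² = 1/16 = 0.0625; data precision n/σ² = 6/2 = 3.
μ̂ = (0.0625·2 + 3·(67/60)) / (0.0625 + 3) = 3.475/3.0625 = 278/245 ≈ 1.135.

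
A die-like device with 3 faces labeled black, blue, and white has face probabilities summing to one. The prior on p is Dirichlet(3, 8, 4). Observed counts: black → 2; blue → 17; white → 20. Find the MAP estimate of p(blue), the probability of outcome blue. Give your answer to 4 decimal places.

The posterior is Dirichlet(αᵢ + nᵢ) = Dirichlet(5, 25, 24).
For a Dirichlet(a₁,…,a_K) with all aᵢ > 1, the mode has j-th component (aⱼ − 1)/(Σaᵢ − K).
Here Σaᵢ = 54 and K = 3, so p(blue) = (25 − 1)/(54 − 3) = 24/51 ≈ 0.4706.

MAP estimate of p(blue) = 0.4706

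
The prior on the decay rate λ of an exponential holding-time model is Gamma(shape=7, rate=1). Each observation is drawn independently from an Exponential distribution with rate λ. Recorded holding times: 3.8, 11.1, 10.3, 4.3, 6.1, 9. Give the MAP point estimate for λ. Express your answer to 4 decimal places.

λ̂_MAP = 0.2632

The Exponential(rate=λ) likelihood is ∝ λ^n e^(−λΣtᵢ). Here n = 6 and Σtᵢ = 3.8 + 11.1 + 10.3 + 4.3 + 6.1 + 9 = 44.6.
Posterior ∝ λ^6e^(−1λ) · λ^6e^(−44.6λ) = λ^12e^(−45.6λ), i.e. Gamma(13, 45.6).
Mode = (a−1)/b = 12/45.6 ≈ 0.2632.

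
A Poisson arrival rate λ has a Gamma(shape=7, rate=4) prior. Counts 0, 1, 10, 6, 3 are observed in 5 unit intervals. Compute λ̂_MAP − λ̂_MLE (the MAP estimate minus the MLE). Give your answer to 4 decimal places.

Σxᵢ = 20. Posterior is Gamma(27, 9); MAP = (27−1)/9 = 26/9 ≈ 2.88889.
MLE = x̄ = 20/5 ≈ 4.00000.
Difference = 26/9 − 20/5 = -10/9 ≈ -1.1111.

MAP − MLE = -1.1111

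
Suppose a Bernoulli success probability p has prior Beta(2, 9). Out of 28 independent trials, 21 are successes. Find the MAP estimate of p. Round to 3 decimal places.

Prior: Beta(2, 9).
Data: 21 successes in 28 trials. The binomial likelihood contributes p^21(1−p)^7, so the posterior is Beta(2+21, 9+7) = Beta(23, 16).
For Beta(a, b) with a, b > 1 the mode is (a−1)/(a+b−2) = 22/37 ≈ 0.595.

p̂_MAP = 0.595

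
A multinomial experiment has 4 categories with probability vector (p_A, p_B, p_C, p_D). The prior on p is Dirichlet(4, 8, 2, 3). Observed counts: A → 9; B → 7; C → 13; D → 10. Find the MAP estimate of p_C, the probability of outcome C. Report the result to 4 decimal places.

MAP estimate of p_C = 0.2692

The posterior is Dirichlet(αᵢ + nᵢ) = Dirichlet(13, 15, 15, 13).
For a Dirichlet(a₁,…,a_K) with all aᵢ > 1, the mode has j-th component (aⱼ − 1)/(Σaᵢ − K).
Here Σaᵢ = 56 and K = 4, so p_C = (15 − 1)/(56 − 4) = 14/52 ≈ 0.2692.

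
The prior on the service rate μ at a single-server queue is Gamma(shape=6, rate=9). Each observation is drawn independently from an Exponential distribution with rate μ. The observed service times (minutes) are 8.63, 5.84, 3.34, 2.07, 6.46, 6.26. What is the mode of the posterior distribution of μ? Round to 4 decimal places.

The Exponential(rate=μ) likelihood is ∝ μ^n e^(−μΣtᵢ). Here n = 6 and Σtᵢ = 8.63 + 5.84 + 3.34 + 2.07 + 6.46 + 6.26 = 32.60.
Posterior ∝ μ^5e^(−9μ) · μ^6e^(−32.60μ) = μ^11e^(−41.60μ), i.e. Gamma(12, 41.60).
Mode = (a−1)/b = 11/41.60 ≈ 0.2644.

μ̂_MAP = 0.2644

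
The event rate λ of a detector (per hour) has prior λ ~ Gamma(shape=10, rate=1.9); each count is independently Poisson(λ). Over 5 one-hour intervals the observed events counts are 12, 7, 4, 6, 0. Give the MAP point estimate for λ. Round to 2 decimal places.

λ̂_MAP = 5.51

Σxᵢ = 12+7+4+6+0 = 29, with n = 5.
Posterior ∝ λ^9e^(−1.9λ) · λ^29e^(−5λ) = λ^38e^(−6.9λ), i.e. Gamma(shape=39, rate=6.9).
The mode of a Gamma(a, b) with a ≥ 1 (shape–rate) is (a−1)/b = 38/6.9 ≈ 5.51.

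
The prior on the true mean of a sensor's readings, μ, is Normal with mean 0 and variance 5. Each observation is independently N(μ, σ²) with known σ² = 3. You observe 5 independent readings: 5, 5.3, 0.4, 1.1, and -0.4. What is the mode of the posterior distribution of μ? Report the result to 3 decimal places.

n = 5; x̄ = (5 + 5.3 + 0.4 + 1.1 + (-0.4))/5 = 11.4/5 = 2.28.
For a Normal prior and Normal likelihood with known variance, the posterior is Normal; its mode equals its mean, the precision-weighted average.
Prior precision 1/σ₀² = 1/5 = 0.2; data precision n/σ² = 5/3.
μ̂ = (0.2·0 + (5/3)·2.28) / (0.2 + 5/3) = 3.8/(28/15) = 57/28 ≈ 2.036.

μ̂_MAP = 2.036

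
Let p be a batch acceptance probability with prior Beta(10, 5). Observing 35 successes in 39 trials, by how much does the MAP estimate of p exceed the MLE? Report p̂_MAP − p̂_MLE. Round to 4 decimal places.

MAP − MLE = -0.0513

Posterior is Beta(45, 9); MAP = (45−1)/(54−2) = 44/52 ≈ 0.84615.
MLE ignores the prior: p̂_MLE = k/n = 35/39 ≈ 0.89744.
Difference = 44/52 − 35/39 = -2/39 ≈ -0.0513.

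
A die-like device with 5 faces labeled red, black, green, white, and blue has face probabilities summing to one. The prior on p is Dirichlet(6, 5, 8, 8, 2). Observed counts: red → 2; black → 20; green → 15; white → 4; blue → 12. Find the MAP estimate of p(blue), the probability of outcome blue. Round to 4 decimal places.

MAP estimate of p(blue) = 0.1688

The posterior is Dirichlet(αᵢ + nᵢ) = Dirichlet(8, 25, 23, 12, 14).
For a Dirichlet(a₁,…,a_K) with all aᵢ > 1, the mode has j-th component (aⱼ − 1)/(Σaᵢ − K).
Here Σaᵢ = 82 and K = 5, so p(blue) = (14 − 1)/(82 − 5) = 13/77 ≈ 0.1688.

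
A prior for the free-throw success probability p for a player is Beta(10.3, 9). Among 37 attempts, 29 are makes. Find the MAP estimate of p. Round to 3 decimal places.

Prior: Beta(10.3, 9).
Data: 29 successes in 37 trials. The binomial likelihood contributes p^29(1−p)^8, so the posterior is Beta(10.3+29, 9+8) = Beta(39.3, 17).
For Beta(a, b) with a, b > 1 the mode is (a−1)/(a+b−2) = 38.3/54.3 ≈ 0.705.

p̂_MAP = 0.705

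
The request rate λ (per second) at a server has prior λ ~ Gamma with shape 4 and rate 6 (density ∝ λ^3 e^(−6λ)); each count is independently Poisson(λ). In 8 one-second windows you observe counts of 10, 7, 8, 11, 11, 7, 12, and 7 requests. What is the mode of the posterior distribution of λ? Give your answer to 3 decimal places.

Σxᵢ = 10+7+8+11+11+7+12+7 = 73, with n = 8.
Posterior ∝ λ^3e^(−6λ) · λ^73e^(−8λ) = λ^76e^(−14λ), i.e. Gamma(shape=77, rate=14).
The mode of a Gamma(a, b) with a ≥ 1 (shape–rate) is (a−1)/b = 76/14 ≈ 5.429.

λ̂_MAP = 5.429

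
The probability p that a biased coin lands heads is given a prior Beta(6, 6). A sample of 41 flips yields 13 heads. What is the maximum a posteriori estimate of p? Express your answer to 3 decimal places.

p̂_MAP = 0.353

Prior: Beta(6, 6).
Data: 13 successes in 41 trials. The binomial likelihood contributes p^13(1−p)^28, so the posterior is Beta(6+13, 6+28) = Beta(19, 34).
For Beta(a, b) with a, b > 1 the mode is (a−1)/(a+b−2) = 18/51 ≈ 0.353.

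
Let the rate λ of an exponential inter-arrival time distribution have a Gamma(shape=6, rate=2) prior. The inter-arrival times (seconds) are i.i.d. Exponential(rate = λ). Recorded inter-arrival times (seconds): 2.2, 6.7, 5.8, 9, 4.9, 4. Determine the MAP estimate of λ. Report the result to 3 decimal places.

λ̂_MAP = 0.318

The Exponential(rate=λ) likelihood is ∝ λ^n e^(−λΣtᵢ). Here n = 6 and Σtᵢ = 2.2 + 6.7 + 5.8 + 9 + 4.9 + 4 = 32.6.
Posterior ∝ λ^5e^(−2λ) · λ^6e^(−32.6λ) = λ^11e^(−34.6λ), i.e. Gamma(12, 34.6).
Mode = (a−1)/b = 11/34.6 ≈ 0.318.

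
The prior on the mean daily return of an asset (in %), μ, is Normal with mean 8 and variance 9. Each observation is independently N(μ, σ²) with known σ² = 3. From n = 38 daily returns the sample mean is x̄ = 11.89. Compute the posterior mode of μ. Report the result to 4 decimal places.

μ̂_MAP = 11.8562

n = 38, x̄ = 11.89.
For a Normal prior and Normal likelihood with known variance, the posterior is Normal; its mode equals its mean, the precision-weighted average.
Prior precision 1/σ₀² = 1/9; data precision n/σ² = 38/3.
μ̂ = ((1/9)·8 + (38/3)·11.89) / (1/9 + 38/3) = (68173/450)/(115/9) = 68173/5750 ≈ 11.8562.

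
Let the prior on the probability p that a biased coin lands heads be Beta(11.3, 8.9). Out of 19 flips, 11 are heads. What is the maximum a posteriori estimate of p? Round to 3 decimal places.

Prior: Beta(11.3, 8.9).
Data: 11 successes in 19 trials. The binomial likelihood contributes p^11(1−p)^8, so the posterior is Beta(11.3+11, 8.9+8) = Beta(22.3, 16.9).
For Beta(a, b) with a, b > 1 the mode is (a−1)/(a+b−2) = 21.3/37.2 ≈ 0.573.

p̂_MAP = 0.573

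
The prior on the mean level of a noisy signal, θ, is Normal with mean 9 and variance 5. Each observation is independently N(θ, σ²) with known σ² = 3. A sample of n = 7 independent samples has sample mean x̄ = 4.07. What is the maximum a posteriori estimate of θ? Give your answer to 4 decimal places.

n = 7, x̄ = 4.07.
For a Normal prior and Normal likelihood with known variance, the posterior is Normal; its mode equals its mean, the precision-weighted average.
Prior precision 1/σ₀² = 1/5 = 0.2; data precision n/σ² = 7/3.
θ̂ = (0.2·9 + (7/3)·4.07) / (0.2 + 7/3) = (3389/300)/(38/15) = 3389/760 ≈ 4.4592.

θ̂_MAP = 4.4592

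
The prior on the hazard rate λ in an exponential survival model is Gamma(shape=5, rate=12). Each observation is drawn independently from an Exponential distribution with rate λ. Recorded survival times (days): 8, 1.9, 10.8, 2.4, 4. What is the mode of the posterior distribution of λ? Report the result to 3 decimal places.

λ̂_MAP = 0.230

The Exponential(rate=λ) likelihood is ∝ λ^n e^(−λΣtᵢ). Here n = 5 and Σtᵢ = 8 + 1.9 + 10.8 + 2.4 + 4 = 27.1.
Posterior ∝ λ^4e^(−12λ) · λ^5e^(−27.1λ) = λ^9e^(−39.1λ), i.e. Gamma(10, 39.1).
Mode = (a−1)/b = 9/39.1 ≈ 0.230.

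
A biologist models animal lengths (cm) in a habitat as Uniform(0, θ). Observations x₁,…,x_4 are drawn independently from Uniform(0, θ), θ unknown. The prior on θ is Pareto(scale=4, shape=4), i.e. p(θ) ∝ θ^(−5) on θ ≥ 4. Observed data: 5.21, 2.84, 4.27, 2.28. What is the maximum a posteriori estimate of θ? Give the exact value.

θ̂_MAP = 5.21

The Uniform(0, θ) likelihood is θ^(−n) for θ ≥ max(xᵢ), zero otherwise. Here max(xᵢ) = 5.21.
Posterior ∝ θ^(−5) · θ^(−4) = θ^(−9) on θ ≥ max(4, 5.21) = 5.21.
This density is strictly decreasing in θ, so the posterior mode lies at the lower boundary of the support.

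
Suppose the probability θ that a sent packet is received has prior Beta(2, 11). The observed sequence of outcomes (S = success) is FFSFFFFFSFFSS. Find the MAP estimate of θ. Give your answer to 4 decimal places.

Prior: Beta(2, 11).
Data: 4 successes in 13 trials (from the sequence). The binomial likelihood contributes θ^4(1−θ)^9, so the posterior is Beta(2+4, 11+9) = Beta(6, 20).
For Beta(a, b) with a, b > 1 the mode is (a−1)/(a+b−2) = 5/24 ≈ 0.2083.

θ̂_MAP = 0.2083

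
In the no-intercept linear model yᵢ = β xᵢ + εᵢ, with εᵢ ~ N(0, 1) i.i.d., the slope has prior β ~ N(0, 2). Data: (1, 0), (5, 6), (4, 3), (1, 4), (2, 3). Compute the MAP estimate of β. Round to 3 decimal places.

log p(β | y) = −Σ(yᵢ − βxᵢ)²/(2·1) − β²/(2·2) + const.
Setting the derivative to zero: Σxᵢ(yᵢ − βxᵢ)/1 − β/2 = 0, so β = Σxᵢyᵢ / (Σxᵢ² + σ²/τ²).
Σxᵢyᵢ = 1·0 + 5·6 + 4·3 + 1·4 + 2·3 = 52; Σxᵢ² = 47; σ²/τ² = 0.5.
β̂_MAP = 52 / (47 + 0.5) = 52/47.5 ≈ 1.095.

β̂_MAP = 1.095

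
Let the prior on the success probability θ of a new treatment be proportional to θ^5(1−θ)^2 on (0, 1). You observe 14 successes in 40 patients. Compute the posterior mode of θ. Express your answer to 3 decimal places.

The prior density ∝ θ^5(1−θ)^2 is the kernel of Beta(6, 3).
Data: 14 successes in 40 trials. The binomial likelihood contributes θ^14(1−θ)^26, so the posterior is Beta(6+14, 3+26) = Beta(20, 29).
For Beta(a, b) with a, b > 1 the mode is (a−1)/(a+b−2) = 19/47 ≈ 0.404.

θ̂_MAP = 0.404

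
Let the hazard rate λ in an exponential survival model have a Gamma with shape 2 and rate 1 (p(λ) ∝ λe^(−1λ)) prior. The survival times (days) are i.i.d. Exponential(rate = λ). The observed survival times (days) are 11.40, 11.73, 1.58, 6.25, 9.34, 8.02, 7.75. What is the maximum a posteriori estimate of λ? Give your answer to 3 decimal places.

λ̂_MAP = 0.140

The Exponential(rate=λ) likelihood is ∝ λ^n e^(−λΣtᵢ). Here n = 7 and Σtᵢ = 11.40 + 11.73 + 1.58 + 6.25 + 9.34 + 8.02 + 7.75 = 56.07.
Posterior ∝ λe^(−1λ) · λ^7e^(−56.07λ) = λ^8e^(−57.07λ), i.e. Gamma(9, 57.07).
Mode = (a−1)/b = 8/57.07 ≈ 0.140.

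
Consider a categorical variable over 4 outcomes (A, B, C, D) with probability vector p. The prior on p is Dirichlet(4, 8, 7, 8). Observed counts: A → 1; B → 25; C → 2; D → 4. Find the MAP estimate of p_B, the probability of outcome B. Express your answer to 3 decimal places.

MAP estimate of p_B = 0.582

The posterior is Dirichlet(αᵢ + nᵢ) = Dirichlet(5, 33, 9, 12).
For a Dirichlet(a₁,…,a_K) with all aᵢ > 1, the mode has j-th component (aⱼ − 1)/(Σaᵢ − K).
Here Σaᵢ = 59 and K = 4, so p_B = (33 − 1)/(59 − 4) = 32/55 ≈ 0.582.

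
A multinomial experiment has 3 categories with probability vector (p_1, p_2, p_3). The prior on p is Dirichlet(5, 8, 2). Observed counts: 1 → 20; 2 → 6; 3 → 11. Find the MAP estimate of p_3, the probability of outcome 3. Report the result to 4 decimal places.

MAP estimate: 0.2449

The posterior is Dirichlet(αᵢ + nᵢ) = Dirichlet(25, 14, 13).
For a Dirichlet(a₁,…,a_K) with all aᵢ > 1, the mode has j-th component (aⱼ − 1)/(Σaᵢ − K).
Here Σaᵢ = 52 and K = 3, so p_3 = (13 − 1)/(52 − 3) = 12/49 ≈ 0.2449.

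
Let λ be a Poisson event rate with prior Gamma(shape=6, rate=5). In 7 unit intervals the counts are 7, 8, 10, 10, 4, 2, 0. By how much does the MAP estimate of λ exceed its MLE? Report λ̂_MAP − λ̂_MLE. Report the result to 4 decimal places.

Σxᵢ = 41. Posterior is Gamma(47, 12); MAP = (47−1)/12 = 46/12 ≈ 3.83333.
MLE = x̄ = 41/7 ≈ 5.85714.
Difference = 46/12 − 41/7 = -85/42 ≈ -2.0238.

MAP − MLE = -2.0238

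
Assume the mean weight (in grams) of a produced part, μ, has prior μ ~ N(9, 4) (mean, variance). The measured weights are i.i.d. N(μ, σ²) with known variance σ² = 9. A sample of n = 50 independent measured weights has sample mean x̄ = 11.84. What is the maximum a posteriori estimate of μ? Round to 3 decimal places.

n = 50, x̄ = 11.84.
For a Normal prior and Normal likelihood with known variance, the posterior is Normal; its mode equals its mean, the precision-weighted average.
Prior precision 1/σ₀² = 1/4 = 0.25; data precision n/σ² = 50/9.
μ̂ = (0.25·9 + (50/9)·11.84) / (0.25 + 50/9) = (2449/36)/(209/36) = 2449/209 ≈ 11.718.

μ̂_MAP = 11.718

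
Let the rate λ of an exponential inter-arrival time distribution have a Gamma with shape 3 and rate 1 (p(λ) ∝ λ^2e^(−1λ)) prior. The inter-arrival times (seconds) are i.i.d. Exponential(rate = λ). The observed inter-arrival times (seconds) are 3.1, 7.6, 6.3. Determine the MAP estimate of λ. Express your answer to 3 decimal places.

λ̂_MAP = 0.278

The Exponential(rate=λ) likelihood is ∝ λ^n e^(−λΣtᵢ). Here n = 3 and Σtᵢ = 3.1 + 7.6 + 6.3 = 17.
Posterior ∝ λ^2e^(−1λ) · λ^3e^(−17λ) = λ^5e^(−18λ), i.e. Gamma(6, 18).
Mode = (a−1)/b = 5/18 ≈ 0.278.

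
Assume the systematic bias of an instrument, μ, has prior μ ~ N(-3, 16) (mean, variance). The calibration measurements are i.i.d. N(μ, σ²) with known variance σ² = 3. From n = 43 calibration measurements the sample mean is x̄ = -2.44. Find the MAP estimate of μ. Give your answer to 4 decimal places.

μ̂_MAP = -2.4424

n = 43, x̄ = -2.44.
For a Normal prior and Normal likelihood with known variance, the posterior is Normal; its mode equals its mean, the precision-weighted average.
Prior precision 1/σ₀² = 1/16 = 0.0625; data precision n/σ² = 43/3.
μ̂ = (0.0625·(-3) + (43/3)·(-2.44)) / (0.0625 + 43/3) = (-42193/1200)/(691/48) = -42193/17275 ≈ -2.4424.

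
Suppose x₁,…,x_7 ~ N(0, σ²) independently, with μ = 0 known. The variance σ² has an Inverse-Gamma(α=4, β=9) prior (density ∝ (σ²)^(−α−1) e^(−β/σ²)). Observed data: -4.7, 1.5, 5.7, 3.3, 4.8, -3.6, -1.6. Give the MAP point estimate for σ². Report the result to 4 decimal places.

Sum of squared deviations about the known mean: SS = (-4.7−0)² + (1.5−0)² + (5.7−0)² + (3.3−0)² + (4.8−0)² + (-3.6−0)² + (-1.6−0)² = 106.28.
The Normal likelihood contributes (σ²)^(−n/2) exp(−SS/(2σ²)), so the posterior is Inverse-Gamma(α + n/2, β + SS/2) = Inverse-Gamma(7.5, 62.14).
The mode of Inverse-Gamma(a, b) is b/(a+1) = 62.14/8.5 ≈ 7.3106.

σ̂²_MAP = 7.3106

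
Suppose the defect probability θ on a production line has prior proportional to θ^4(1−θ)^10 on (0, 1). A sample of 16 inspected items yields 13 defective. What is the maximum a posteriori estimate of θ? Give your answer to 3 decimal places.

The prior density ∝ θ^4(1−θ)^10 is the kernel of Beta(5, 11).
Data: 13 successes in 16 trials. The binomial likelihood contributes θ^13(1−θ)^3, so the posterior is Beta(5+13, 11+3) = Beta(18, 14).
For Beta(a, b) with a, b > 1 the mode is (a−1)/(a+b−2) = 17/30 ≈ 0.567.

θ̂_MAP = 0.567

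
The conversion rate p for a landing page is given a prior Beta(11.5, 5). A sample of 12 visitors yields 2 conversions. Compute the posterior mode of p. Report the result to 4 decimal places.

p̂_MAP = 0.4717

Prior: Beta(11.5, 5).
Data: 2 successes in 12 trials. The binomial likelihood contributes p^2(1−p)^10, so the posterior is Beta(11.5+2, 5+10) = Beta(13.5, 15).
For Beta(a, b) with a, b > 1 the mode is (a−1)/(a+b−2) = 12.5/26.5 ≈ 0.4717.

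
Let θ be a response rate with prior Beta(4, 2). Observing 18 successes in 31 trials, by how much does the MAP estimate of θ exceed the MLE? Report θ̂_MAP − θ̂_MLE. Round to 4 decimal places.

Posterior is Beta(22, 15); MAP = (22−1)/(37−2) = 21/35 ≈ 0.60000.
MLE ignores the prior: θ̂_MLE = k/n = 18/31 ≈ 0.58065.
Difference = 21/35 − 18/31 = 3/155 ≈ 0.0194.

MAP − MLE = 0.0194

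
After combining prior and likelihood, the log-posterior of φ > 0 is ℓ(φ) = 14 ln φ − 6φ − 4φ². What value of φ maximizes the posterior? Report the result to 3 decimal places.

ℓ'(φ) = 14/φ − 6 − 8φ. Setting this to zero and multiplying by φ: 8φ² + 6φ − 14 = 0.
φ = (−6 + √(6² + 4·8·14)) / (2·8) = (−6 + √484) / 16 = (−6 + 22)/16 = 1.
ℓ''(φ) = −14/φ² − 8 < 0, confirming a maximum.

φ̂_MAP = 1.000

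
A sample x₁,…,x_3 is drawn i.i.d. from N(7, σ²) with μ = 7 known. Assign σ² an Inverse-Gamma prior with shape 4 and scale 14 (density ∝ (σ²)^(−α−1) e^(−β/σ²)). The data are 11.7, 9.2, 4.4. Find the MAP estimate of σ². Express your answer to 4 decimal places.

Sum of squared deviations about the known mean: SS = (11.7−7)² + (9.2−7)² + (4.4−7)² = 33.69.
The Normal likelihood contributes (σ²)^(−n/2) exp(−SS/(2σ²)), so the posterior is Inverse-Gamma(α + n/2, β + SS/2) = Inverse-Gamma(5.5, 30.845).
The mode of Inverse-Gamma(a, b) is b/(a+1) = 30.845/6.5 ≈ 4.7454.

σ̂²_MAP = 4.7454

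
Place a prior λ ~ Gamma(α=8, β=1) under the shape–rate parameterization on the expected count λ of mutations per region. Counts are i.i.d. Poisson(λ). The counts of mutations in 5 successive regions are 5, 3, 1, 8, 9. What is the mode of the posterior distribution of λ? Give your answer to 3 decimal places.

Σxᵢ = 5+3+1+8+9 = 26, with n = 5.
Posterior ∝ λ^7e^(−1λ) · λ^26e^(−5λ) = λ^33e^(−6λ), i.e. Gamma(shape=34, rate=6).
The mode of a Gamma(a, b) with a ≥ 1 (shape–rate) is (a−1)/b = 33/6 ≈ 5.500.

λ̂_MAP = 5.500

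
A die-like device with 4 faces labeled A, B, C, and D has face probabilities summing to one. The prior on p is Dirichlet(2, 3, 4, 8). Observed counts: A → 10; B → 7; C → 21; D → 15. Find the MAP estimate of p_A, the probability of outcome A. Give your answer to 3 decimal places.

MAP estimate of p_A = 0.167

The posterior is Dirichlet(αᵢ + nᵢ) = Dirichlet(12, 10, 25, 23).
For a Dirichlet(a₁,…,a_K) with all aᵢ > 1, the mode has j-th component (aⱼ − 1)/(Σaᵢ − K).
Here Σaᵢ = 70 and K = 4, so p_A = (12 − 1)/(70 − 4) = 11/66 ≈ 0.167.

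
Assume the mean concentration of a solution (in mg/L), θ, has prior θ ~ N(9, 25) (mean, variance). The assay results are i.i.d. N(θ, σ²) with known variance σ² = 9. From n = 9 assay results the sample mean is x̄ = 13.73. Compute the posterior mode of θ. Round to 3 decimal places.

n = 9, x̄ = 13.73.
For a Normal prior and Normal likelihood with known variance, the posterior is Normal; its mode equals its mean, the precision-weighted average.
Prior precision 1/σ₀² = 1/25 = 0.04; data precision n/σ² = 9/9 = 1.
θ̂ = (0.04·9 + 1·13.73) / (0.04 + 1) = 14.09/1.04 = 1409/104 ≈ 13.548.

θ̂_MAP = 13.548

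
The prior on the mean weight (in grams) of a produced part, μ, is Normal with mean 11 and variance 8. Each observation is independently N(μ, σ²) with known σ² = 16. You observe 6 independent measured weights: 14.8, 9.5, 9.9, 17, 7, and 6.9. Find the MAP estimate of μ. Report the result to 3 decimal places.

μ̂_MAP = 10.888

n = 6; x̄ = (14.8 + 9.5 + 9.9 + 17 + 7 + 6.9)/6 = 65.1/6 = 10.85.
For a Normal prior and Normal likelihood with known variance, the posterior is Normal; its mode equals its mean, the precision-weighted average.
Prior precision 1/σ₀² = 1/8 = 0.125; data precision n/σ² = 6/16 = 0.375.
μ̂ = (0.125·11 + 0.375·10.85) / (0.125 + 0.375) = 5.44375/0.5 = 10.8875 ≈ 10.888.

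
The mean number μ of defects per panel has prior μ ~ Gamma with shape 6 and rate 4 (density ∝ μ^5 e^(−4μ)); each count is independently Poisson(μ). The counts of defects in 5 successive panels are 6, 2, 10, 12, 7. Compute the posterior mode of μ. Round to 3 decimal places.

μ̂_MAP = 4.667

Σxᵢ = 6+2+10+12+7 = 37, with n = 5.
Posterior ∝ μ^5e^(−4μ) · μ^37e^(−5μ) = μ^42e^(−9μ), i.e. Gamma(shape=43, rate=9).
The mode of a Gamma(a, b) with a ≥ 1 (shape–rate) is (a−1)/b = 42/9 ≈ 4.667.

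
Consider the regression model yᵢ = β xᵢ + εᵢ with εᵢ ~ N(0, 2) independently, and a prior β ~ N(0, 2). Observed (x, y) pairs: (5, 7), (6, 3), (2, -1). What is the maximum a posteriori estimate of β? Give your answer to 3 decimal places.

β̂_MAP = 0.773

log p(β | y) = −Σ(yᵢ − βxᵢ)²/(2·2) − β²/(2·2) + const.
Setting the derivative to zero: Σxᵢ(yᵢ − βxᵢ)/2 − β/2 = 0, so β = Σxᵢyᵢ / (Σxᵢ² + σ²/τ²).
Σxᵢyᵢ = 5·7 + 6·3 + 2·(-1) = 51; Σxᵢ² = 65; σ²/τ² = 1.
β̂_MAP = 51 / (65 + 1) = 51/66 ≈ 0.773.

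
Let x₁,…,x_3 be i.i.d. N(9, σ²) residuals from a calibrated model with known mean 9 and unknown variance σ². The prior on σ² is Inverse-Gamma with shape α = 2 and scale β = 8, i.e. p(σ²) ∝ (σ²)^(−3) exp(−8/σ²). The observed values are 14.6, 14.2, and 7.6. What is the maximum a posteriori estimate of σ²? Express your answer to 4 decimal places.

σ̂²_MAP = 8.4844

Sum of squared deviations about the known mean: SS = (14.6−9)² + (14.2−9)² + (7.6−9)² = 60.36.
The Normal likelihood contributes (σ²)^(−n/2) exp(−SS/(2σ²)), so the posterior is Inverse-Gamma(α + n/2, β + SS/2) = Inverse-Gamma(3.5, 38.18).
The mode of Inverse-Gamma(a, b) is b/(a+1) = 38.18/4.5 ≈ 8.4844.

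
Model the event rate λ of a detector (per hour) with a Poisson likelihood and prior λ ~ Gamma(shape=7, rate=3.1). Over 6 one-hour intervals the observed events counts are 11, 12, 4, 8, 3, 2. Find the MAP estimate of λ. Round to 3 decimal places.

Σxᵢ = 11+12+4+8+3+2 = 40, with n = 6.
Posterior ∝ λ^6e^(−3.1λ) · λ^40e^(−6λ) = λ^46e^(−9.1λ), i.e. Gamma(shape=47, rate=9.1).
The mode of a Gamma(a, b) with a ≥ 1 (shape–rate) is (a−1)/b = 46/9.1 ≈ 5.055.

λ̂_MAP = 5.055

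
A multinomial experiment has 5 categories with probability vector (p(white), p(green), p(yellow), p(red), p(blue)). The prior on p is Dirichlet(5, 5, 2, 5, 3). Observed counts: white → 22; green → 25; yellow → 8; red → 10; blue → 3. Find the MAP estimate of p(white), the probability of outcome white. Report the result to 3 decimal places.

The posterior is Dirichlet(αᵢ + nᵢ) = Dirichlet(27, 30, 10, 15, 6).
For a Dirichlet(a₁,…,a_K) with all aᵢ > 1, the mode has j-th component (aⱼ − 1)/(Σaᵢ − K).
Here Σaᵢ = 88 and K = 5, so p(white) = (27 − 1)/(88 − 5) = 26/83 ≈ 0.313.

MAP estimate of p(white) = 0.313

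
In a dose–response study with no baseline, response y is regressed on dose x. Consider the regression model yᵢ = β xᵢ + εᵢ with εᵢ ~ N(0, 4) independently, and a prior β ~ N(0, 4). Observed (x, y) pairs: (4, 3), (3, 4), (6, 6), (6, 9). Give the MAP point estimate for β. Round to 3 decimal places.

log p(β | y) = −Σ(yᵢ − βxᵢ)²/(2·4) − β²/(2·4) + const.
Setting the derivative to zero: Σxᵢ(yᵢ − βxᵢ)/4 − β/4 = 0, so β = Σxᵢyᵢ / (Σxᵢ² + σ²/τ²).
Σxᵢyᵢ = 4·3 + 3·4 + 6·6 + 6·9 = 114; Σxᵢ² = 97; σ²/τ² = 1.
β̂_MAP = 114 / (97 + 1) = 114/98 ≈ 1.163.

β̂_MAP = 1.163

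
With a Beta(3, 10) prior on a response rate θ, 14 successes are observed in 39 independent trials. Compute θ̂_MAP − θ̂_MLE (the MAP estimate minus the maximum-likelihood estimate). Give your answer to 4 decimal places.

Posterior is Beta(17, 35); MAP = (17−1)/(52−2) = 16/50 ≈ 0.32000.
MLE ignores the prior: θ̂_MLE = k/n = 14/39 ≈ 0.35897.
Difference = 16/50 − 14/39 = -38/975 ≈ -0.0390.

MAP − MLE = -0.0390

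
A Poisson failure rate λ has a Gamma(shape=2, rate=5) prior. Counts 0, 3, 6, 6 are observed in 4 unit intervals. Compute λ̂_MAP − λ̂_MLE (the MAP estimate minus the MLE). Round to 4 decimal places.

Σxᵢ = 15. Posterior is Gamma(17, 9); MAP = (17−1)/9 = 16/9 ≈ 1.77778.
MLE = x̄ = 15/4 ≈ 3.75000.
Difference = 16/9 − 15/4 = -71/36 ≈ -1.9722.

MAP − MLE = -1.9722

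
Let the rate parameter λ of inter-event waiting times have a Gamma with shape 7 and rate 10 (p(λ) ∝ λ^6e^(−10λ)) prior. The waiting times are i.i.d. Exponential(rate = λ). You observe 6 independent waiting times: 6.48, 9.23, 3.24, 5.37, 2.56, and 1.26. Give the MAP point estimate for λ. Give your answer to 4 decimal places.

λ̂_MAP = 0.3146

The Exponential(rate=λ) likelihood is ∝ λ^n e^(−λΣtᵢ). Here n = 6 and Σtᵢ = 6.48 + 9.23 + 3.24 + 5.37 + 2.56 + 1.26 = 28.14.
Posterior ∝ λ^6e^(−10λ) · λ^6e^(−28.14λ) = λ^12e^(−38.14λ), i.e. Gamma(13, 38.14).
Mode = (a−1)/b = 12/38.14 ≈ 0.3146.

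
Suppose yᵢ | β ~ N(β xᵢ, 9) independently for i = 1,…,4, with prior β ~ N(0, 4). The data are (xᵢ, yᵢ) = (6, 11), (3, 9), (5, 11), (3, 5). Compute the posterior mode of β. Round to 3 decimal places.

log p(β | y) = −Σ(yᵢ − βxᵢ)²/(2·9) − β²/(2·4) + const.
Setting the derivative to zero: Σxᵢ(yᵢ − βxᵢ)/9 − β/4 = 0, so β = Σxᵢyᵢ / (Σxᵢ² + σ²/τ²).
Σxᵢyᵢ = 6·11 + 3·9 + 5·11 + 3·5 = 163; Σxᵢ² = 79; σ²/τ² = 2.25.
β̂_MAP = 163 / (79 + 2.25) = 163/81.25 ≈ 2.006.

β̂_MAP = 2.006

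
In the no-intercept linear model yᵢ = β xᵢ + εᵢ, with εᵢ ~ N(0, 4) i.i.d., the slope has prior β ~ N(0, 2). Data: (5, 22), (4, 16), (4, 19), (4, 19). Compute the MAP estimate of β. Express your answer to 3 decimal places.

log p(β | y) = −Σ(yᵢ − βxᵢ)²/(2·4) − β²/(2·2) + const.
Setting the derivative to zero: Σxᵢ(yᵢ − βxᵢ)/4 − β/2 = 0, so β = Σxᵢyᵢ / (Σxᵢ² + σ²/τ²).
Σxᵢyᵢ = 5·22 + 4·16 + 4·19 + 4·19 = 326; Σxᵢ² = 73; σ²/τ² = 2.
β̂_MAP = 326 / (73 + 2) = 326/75 ≈ 4.347.

β̂_MAP = 4.347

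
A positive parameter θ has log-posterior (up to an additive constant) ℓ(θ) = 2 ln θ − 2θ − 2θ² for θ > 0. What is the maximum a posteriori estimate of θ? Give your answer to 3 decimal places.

θ̂_MAP = 0.500

ℓ'(θ) = 2/θ − 2 − 4θ. Setting this to zero and multiplying by θ: 4θ² + 2θ − 2 = 0.
θ = (−2 + √(2² + 4·4·2)) / (2·4) = (−2 + √36) / 8 = (−2 + 6)/8 = 1/2.
ℓ''(θ) = −2/θ² − 4 < 0, confirming a maximum.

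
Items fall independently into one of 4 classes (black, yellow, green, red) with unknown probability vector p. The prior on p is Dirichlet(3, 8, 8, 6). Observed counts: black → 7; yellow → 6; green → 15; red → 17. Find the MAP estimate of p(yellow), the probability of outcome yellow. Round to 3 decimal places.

MAP estimate of p(yellow) = 0.197

The posterior is Dirichlet(αᵢ + nᵢ) = Dirichlet(10, 14, 23, 23).
For a Dirichlet(a₁,…,a_K) with all aᵢ > 1, the mode has j-th component (aⱼ − 1)/(Σaᵢ − K).
Here Σaᵢ = 70 and K = 4, so p(yellow) = (14 − 1)/(70 − 4) = 13/66 ≈ 0.197.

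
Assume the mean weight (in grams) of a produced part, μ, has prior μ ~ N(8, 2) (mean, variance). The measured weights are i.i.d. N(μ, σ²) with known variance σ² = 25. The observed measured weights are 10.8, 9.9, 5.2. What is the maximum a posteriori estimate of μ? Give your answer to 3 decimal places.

n = 3; x̄ = (10.8 + 9.9 + 5.2)/3 = 25.9/3 = 259/30 ≈ 8.6333.
For a Normal prior and Normal likelihood with known variance, the posterior is Normal; its mode equals its mean, the precision-weighted average.
Prior precision 1/σ₀² = 1/2 = 0.5; data precision n/σ² = 3/25 = 0.12.
μ̂ = (0.5·8 + 0.12·(259/30)) / (0.5 + 0.12) = 5.036/0.62 = 1259/155 ≈ 8.123.

μ̂_MAP = 8.123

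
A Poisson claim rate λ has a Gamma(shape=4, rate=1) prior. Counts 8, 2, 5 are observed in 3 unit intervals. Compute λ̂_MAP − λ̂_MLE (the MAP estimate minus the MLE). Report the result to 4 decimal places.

Σxᵢ = 15. Posterior is Gamma(19, 4); MAP = (19−1)/4 = 18/4 ≈ 4.50000.
MLE = x̄ = 15/3 ≈ 5.00000.
Difference = 18/4 − 15/3 = -1/2 ≈ -0.5000.

MAP − MLE = -0.5000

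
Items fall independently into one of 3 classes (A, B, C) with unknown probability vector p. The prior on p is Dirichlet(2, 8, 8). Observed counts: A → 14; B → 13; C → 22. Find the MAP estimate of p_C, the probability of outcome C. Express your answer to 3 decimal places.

MAP estimate of p_C = 0.453

The posterior is Dirichlet(αᵢ + nᵢ) = Dirichlet(16, 21, 30).
For a Dirichlet(a₁,…,a_K) with all aᵢ > 1, the mode has j-th component (aⱼ − 1)/(Σaᵢ − K).
Here Σaᵢ = 67 and K = 3, so p_C = (30 − 1)/(67 − 3) = 29/64 ≈ 0.453.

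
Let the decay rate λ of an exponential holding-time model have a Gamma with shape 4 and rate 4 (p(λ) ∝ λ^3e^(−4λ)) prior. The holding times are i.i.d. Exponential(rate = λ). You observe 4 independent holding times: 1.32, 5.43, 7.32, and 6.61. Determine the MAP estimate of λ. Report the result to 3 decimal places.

The Exponential(rate=λ) likelihood is ∝ λ^n e^(−λΣtᵢ). Here n = 4 and Σtᵢ = 1.32 + 5.43 + 7.32 + 6.61 = 20.68.
Posterior ∝ λ^3e^(−4λ) · λ^4e^(−20.68λ) = λ^7e^(−24.68λ), i.e. Gamma(8, 24.68).
Mode = (a−1)/b = 7/24.68 ≈ 0.284.

λ̂_MAP = 0.284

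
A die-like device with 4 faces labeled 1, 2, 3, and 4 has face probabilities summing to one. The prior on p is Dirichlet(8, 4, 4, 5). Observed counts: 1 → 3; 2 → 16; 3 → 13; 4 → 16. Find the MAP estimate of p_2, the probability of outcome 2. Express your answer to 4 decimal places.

The posterior is Dirichlet(αᵢ + nᵢ) = Dirichlet(11, 20, 17, 21).
For a Dirichlet(a₁,…,a_K) with all aᵢ > 1, the mode has j-th component (aⱼ − 1)/(Σaᵢ − K).
Here Σaᵢ = 69 and K = 4, so p_2 = (20 − 1)/(69 − 4) = 19/65 ≈ 0.2923.

MAP estimate: 0.2923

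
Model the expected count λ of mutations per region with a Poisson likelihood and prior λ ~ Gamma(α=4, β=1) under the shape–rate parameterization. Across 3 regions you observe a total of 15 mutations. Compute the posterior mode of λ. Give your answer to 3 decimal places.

λ̂_MAP = 4.500

Σxᵢ = 15, n = 3.
Posterior ∝ λ^3e^(−1λ) · λ^15e^(−3λ) = λ^18e^(−4λ), i.e. Gamma(shape=19, rate=4).
The mode of a Gamma(a, b) with a ≥ 1 (shape–rate) is (a−1)/b = 18/4 ≈ 4.500.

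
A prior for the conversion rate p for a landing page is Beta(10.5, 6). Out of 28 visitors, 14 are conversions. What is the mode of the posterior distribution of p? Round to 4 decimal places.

Prior: Beta(10.5, 6).
Data: 14 successes in 28 trials. The binomial likelihood contributes p^14(1−p)^14, so the posterior is Beta(10.5+14, 6+14) = Beta(24.5, 20).
For Beta(a, b) with a, b > 1 the mode is (a−1)/(a+b−2) = 23.5/42.5 ≈ 0.5529.

p̂_MAP = 0.5529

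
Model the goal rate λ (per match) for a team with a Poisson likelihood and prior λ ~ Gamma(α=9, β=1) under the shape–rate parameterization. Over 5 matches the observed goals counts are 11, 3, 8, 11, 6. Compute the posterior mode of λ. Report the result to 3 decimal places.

Σxᵢ = 11+3+8+11+6 = 39, with n = 5.
Posterior ∝ λ^8e^(−1λ) · λ^39e^(−5λ) = λ^47e^(−6λ), i.e. Gamma(shape=48, rate=6).
The mode of a Gamma(a, b) with a ≥ 1 (shape–rate) is (a−1)/b = 47/6 ≈ 7.833.

λ̂_MAP = 7.833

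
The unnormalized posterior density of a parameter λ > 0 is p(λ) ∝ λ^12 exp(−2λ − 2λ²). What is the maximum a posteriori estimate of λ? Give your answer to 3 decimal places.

λ̂_MAP = 1.500

ℓ'(λ) = 12/λ − 2 − 4λ. Setting this to zero and multiplying by λ: 4λ² + 2λ − 12 = 0.
λ = (−2 + √(2² + 4·4·12)) / (2·4) = (−2 + √196) / 8 = (−2 + 14)/8 = 3/2.
ℓ''(λ) = −12/λ² − 4 < 0, confirming a maximum.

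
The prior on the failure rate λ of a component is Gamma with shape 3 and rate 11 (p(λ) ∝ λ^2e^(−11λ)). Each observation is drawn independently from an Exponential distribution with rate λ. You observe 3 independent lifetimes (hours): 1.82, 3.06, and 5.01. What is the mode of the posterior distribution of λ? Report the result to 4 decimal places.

The Exponential(rate=λ) likelihood is ∝ λ^n e^(−λΣtᵢ). Here n = 3 and Σtᵢ = 1.82 + 3.06 + 5.01 = 9.89.
Posterior ∝ λ^2e^(−11λ) · λ^3e^(−9.89λ) = λ^5e^(−20.89λ), i.e. Gamma(6, 20.89).
Mode = (a−1)/b = 5/20.89 ≈ 0.2393.

λ̂_MAP = 0.2393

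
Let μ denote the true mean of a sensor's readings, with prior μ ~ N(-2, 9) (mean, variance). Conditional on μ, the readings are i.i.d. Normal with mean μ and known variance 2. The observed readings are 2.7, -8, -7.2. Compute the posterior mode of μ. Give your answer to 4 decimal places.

μ̂_MAP = -4.0172

n = 3; x̄ = (2.7 + (-8) + (-7.2))/3 = -12.5/3 = -25/6 ≈ -4.1667.
For a Normal prior and Normal likelihood with known variance, the posterior is Normal; its mode equals its mean, the precision-weighted average.
Prior precision 1/σ₀² = 1/9; data precision n/σ² = 3/2 = 1.5.
μ̂ = ((1/9)·(-2) + 1.5·(-25/6)) / (1/9 + 1.5) = (-233/36)/(29/18) = -233/58 ≈ -4.0172.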